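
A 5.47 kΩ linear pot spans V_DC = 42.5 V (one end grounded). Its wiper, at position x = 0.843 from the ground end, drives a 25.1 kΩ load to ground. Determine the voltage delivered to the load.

V_out ≈ 34.8 V

The pot divides into 0.8588 kΩ above the wiper and 4.611 kΩ below.
Lower segment in parallel with the load: 4.611 ‖ 25.1 = 3.896 kΩ.
Then V_out = V_DC · 3.896/(0.8588 + 3.896) = 34.82 V.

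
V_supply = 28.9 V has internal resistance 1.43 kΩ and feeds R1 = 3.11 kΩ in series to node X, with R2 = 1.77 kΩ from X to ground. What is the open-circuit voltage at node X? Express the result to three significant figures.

R1' = 1.43 + 3.11 = 4.540 kΩ (source resistance + R1).
Open-circuit (no load on X): V_th = V_supply · R2/(R1' + R2) = 28.9 × 1.77/(4.540 + 1.77) = 8.107 V.

V_th ≈ 8.11 V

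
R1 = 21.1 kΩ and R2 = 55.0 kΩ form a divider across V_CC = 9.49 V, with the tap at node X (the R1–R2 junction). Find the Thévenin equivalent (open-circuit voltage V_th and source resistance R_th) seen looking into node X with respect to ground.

V_th ≈ 6.86 V, R_th ≈ 15.2 kΩ

V_th is the unloaded tap voltage: V_CC · R2/(R1+R2) = 9.49 × 0.7227 = 6.859 V.
With V_CC suppressed (replaced by a short), R_th = R1 ‖ R2 = (21.10 × 55.0)/(21.10 + 55.0) = 15.25 kΩ.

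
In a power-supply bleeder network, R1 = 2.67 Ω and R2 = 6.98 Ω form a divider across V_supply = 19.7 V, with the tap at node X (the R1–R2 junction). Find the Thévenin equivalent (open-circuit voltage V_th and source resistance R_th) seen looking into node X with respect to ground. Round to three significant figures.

Open-circuit (no load on X): V_th = V_supply · R2/(R1 + R2) = 19.7 × 6.98/(2.670 + 6.98) = 14.25 V.
Zeroing V_supply shorts the top of R1 to ground, so R_th = R1 ‖ R2 = 1.931 Ω.

V_th ≈ 14.2 V, R_th ≈ 1.93 Ω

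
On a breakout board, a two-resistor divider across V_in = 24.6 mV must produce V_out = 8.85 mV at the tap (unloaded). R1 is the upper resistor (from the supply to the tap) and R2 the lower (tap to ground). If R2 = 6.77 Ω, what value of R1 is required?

R1 ≈ 12.0 Ω

V_out/V_in = R2/(R1+R2) = 0.3598.
Rearranging, R1 = R2·(1−k)/k = 6.77 × 1.780 = 12.05 Ω.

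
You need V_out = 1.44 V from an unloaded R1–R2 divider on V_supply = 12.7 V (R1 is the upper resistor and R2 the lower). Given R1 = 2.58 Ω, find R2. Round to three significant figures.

R2 ≈ 0.330 Ω

The divider ratio is R2/(R1+R2) = 1.44/12.7 = 0.1134.
R2 = R1 · 0.1134/(1 − 0.1134) = 0.3299 Ω.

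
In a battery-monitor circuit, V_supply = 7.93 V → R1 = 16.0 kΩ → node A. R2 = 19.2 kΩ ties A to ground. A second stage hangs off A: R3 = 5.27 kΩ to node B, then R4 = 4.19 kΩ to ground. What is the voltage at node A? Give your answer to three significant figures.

V_A ≈ 2.25 V

The second stage (R3 + R4 = 9.460 kΩ) loads node A in parallel with R2.
R2 ‖ (R3+R4) = 6.337 kΩ.
First divider: V_A = V_supply · 6.337/(16.0 + 6.337) = 2.250 V.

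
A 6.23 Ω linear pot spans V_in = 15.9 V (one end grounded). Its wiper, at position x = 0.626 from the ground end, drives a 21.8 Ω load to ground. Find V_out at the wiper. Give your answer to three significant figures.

V_out ≈ 9.33 V

Lower segment x·R_p = 3.900 Ω; upper segment (1−x)·R_p = 2.330 Ω.
R_L loads the lower segment: effective lower R = 3.308 Ω.
Loaded-divider output: V_out = 15.9 × 0.5867 = 9.329 V.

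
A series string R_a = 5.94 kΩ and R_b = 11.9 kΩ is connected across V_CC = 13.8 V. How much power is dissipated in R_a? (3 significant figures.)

P ≈ 3.55 mW

The common current is I = 13.8/17.84 = 0.7735 mA.
V(R_a) = I·R = 4.595 V; P = V·I = 4.595 × 0.7735 = 3.554 mW.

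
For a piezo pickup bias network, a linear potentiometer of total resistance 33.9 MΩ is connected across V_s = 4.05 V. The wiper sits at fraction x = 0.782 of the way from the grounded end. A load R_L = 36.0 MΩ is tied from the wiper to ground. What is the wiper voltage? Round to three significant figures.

Split the track: R_lower = x·R_p = 26.51 MΩ, R_upper = (1−x)·R_p = 7.390 MΩ.
Lower segment in parallel with the load: 26.51 ‖ 36.0 = 15.27 MΩ.
Then V_out = V_s · 15.27/(7.390 + 15.27) = 2.729 V.
(Unloaded: V_out = x·V_s = 3.17 V.)

V_out ≈ 2.73 V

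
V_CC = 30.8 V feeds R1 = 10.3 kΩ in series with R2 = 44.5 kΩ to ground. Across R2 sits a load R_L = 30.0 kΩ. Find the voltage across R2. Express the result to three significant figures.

V_out ≈ 19.6 V

First combine the lower leg with the load: R2 ‖ R_L = 17.92 kΩ.
Then V_out = V_CC · R2'/(R1 + R2') = 30.8 × 17.92/28.22 = 19.56 V.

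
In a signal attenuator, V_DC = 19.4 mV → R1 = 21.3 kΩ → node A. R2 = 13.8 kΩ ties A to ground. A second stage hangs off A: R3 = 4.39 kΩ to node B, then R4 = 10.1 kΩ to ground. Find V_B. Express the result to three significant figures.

V_B ≈ 3.37 mV

The second stage (R3 + R4 = 14.49 kΩ) loads node A in parallel with R2.
R2 ‖ (R3+R4) = 7.068 kΩ.
First divider: V_A = V_DC · 7.068/(21.3 + 7.068) = 4.834 mV.
Stage 2 is unloaded, so V_B = V_A · R4/(R3+R4) = 4.834 × 10.1/14.49 = 3.369 mV.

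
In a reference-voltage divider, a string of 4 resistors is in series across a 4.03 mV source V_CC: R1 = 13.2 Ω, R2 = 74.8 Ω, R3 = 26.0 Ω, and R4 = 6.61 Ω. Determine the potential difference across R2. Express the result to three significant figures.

V ≈ 2.50 mV

Series total: ΣR = 13.2 + 74.8 + 26.0 + 6.61 = 120.6 Ω.
V = V_CC · R/ΣR = 4.03 × 0.6202 = 2.499 mV.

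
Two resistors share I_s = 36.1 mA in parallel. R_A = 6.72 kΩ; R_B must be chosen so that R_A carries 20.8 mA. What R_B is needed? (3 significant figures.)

In a two-way split, I_A/I_s = R_B/(R_A + R_B).
20.8/36.1 = R_B/(R_A + R_B) → R_B = R_A · (0.5762)/(1 − 0.5762) = 6.72 × 1.359 = 9.136 kΩ.

R_B ≈ 9.14 kΩ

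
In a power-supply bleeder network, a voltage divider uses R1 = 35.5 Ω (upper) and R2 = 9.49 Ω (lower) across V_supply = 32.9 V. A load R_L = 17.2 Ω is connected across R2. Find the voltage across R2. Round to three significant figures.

V_out ≈ 4.83 V

First combine the lower leg with the load: R2 ‖ R_L = 6.116 Ω.
Now apply the divider: V_out = 32.9 × 0.1470 = 4.835 V.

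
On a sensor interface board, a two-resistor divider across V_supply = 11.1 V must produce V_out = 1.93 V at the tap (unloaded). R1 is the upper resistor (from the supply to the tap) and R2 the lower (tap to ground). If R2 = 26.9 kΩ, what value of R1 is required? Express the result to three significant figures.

The divider ratio is R2/(R1+R2) = 1.93/11.1 = 0.1739.
So R1 = R2 · (V_supply/V_out − 1) = 26.9 × (11.1/1.93 − 1) = 26.9 × 4.751 = 127.8 kΩ.

R1 ≈ 128 kΩ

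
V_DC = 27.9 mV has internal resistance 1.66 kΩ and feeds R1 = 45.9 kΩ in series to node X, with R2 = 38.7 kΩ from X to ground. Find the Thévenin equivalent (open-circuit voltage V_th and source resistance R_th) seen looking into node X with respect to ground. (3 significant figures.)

R1' = 1.66 + 45.9 = 47.56 kΩ (source resistance + R1).
V_th is the unloaded tap voltage: V_DC · R2/(R1'+R2) = 27.9 × 0.4486 = 12.52 mV.
With V_DC suppressed (replaced by a short), R_th = R1' ‖ R2 = (47.56 × 38.7)/(47.56 + 38.7) = 21.34 kΩ.

V_th ≈ 12.5 mV, R_th ≈ 21.3 kΩ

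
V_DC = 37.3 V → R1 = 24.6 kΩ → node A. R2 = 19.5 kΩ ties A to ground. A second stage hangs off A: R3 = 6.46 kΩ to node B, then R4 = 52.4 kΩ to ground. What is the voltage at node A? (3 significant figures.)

Looking into the second stage from A: R3 + R4 = 58.86 kΩ appears in parallel with R2.
R2 ‖ (R3+R4) = 14.65 kΩ.
First divider: V_A = V_DC · 14.65/(24.6 + 14.65) = 13.92 V.

V_A ≈ 13.9 V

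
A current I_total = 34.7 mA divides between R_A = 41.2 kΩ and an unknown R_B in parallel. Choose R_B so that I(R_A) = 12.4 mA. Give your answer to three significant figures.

R_B ≈ 22.9 kΩ

The fraction through R_A equals R_B/(R_A+R_B).
With f = 0.3573, R_B = R_A · f/(1−f) = 41.2 × 0.5561 = 22.91 kΩ.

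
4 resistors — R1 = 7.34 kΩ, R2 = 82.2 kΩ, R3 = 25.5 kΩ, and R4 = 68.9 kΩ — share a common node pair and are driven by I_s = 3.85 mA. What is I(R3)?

I ≈ 0.747 mA

Total conductance ΣG = 1/7.34 + 1/82.2 + 1/25.5 + 1/68.9 = 0.2021 (units of 1/kΩ).
By the current-divider rule, I = I_s · G_k/ΣG = 3.85 × 0.1940 = 0.7469 mA.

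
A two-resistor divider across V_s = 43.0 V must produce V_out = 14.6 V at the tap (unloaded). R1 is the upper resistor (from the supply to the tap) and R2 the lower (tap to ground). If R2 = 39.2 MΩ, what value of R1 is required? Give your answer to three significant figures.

V_out/V_s = R2/(R1+R2) = 0.3395.
Rearranging, R1 = R2·(1−k)/k = 39.2 × 1.945 = 76.25 MΩ.

R1 ≈ 76.3 MΩ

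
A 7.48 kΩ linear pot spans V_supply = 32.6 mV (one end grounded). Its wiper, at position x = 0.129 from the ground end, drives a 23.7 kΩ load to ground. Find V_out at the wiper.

Lower segment x·R_p = 0.9649 kΩ; upper segment (1−x)·R_p = 6.515 kΩ.
Lower segment in parallel with the load: 0.9649 ‖ 23.7 = 0.9272 kΩ.
Then V_out = V_supply · 0.9272/(6.515 + 0.9272) = 4.061 mV.
(Unloaded: V_out = x·V_supply = 4.21 mV.)

V_out ≈ 4.06 mV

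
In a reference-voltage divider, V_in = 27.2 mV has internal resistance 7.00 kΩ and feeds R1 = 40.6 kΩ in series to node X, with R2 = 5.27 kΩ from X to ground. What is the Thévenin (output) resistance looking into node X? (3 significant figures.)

R1' = 7.00 + 40.6 = 47.60 kΩ (source resistance + R1).
Looking into X with the source shorted: R_th = R1'·R2/(R1'+R2) = 47.60 × 5.27/52.87 = 4.745 kΩ.

R_th ≈ 4.74 kΩ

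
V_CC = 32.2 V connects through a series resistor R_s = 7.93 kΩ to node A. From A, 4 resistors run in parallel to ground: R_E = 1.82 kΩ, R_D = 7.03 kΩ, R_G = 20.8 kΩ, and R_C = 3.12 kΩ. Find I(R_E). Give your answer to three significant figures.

I ≈ 1.88 mA

Equivalent of the parallel group: R_p = 0.9431 kΩ.
V_A = 32.2 × 0.9431/8.873 = 3.423 V.
I(R_E) = V_A / R_E = 3.423/1.82 = 1.881 mA.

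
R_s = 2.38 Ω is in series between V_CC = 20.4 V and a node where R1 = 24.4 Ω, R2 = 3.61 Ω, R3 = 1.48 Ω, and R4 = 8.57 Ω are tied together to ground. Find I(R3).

Parallel bank: R_p = 1/(1/24.4 + 1/3.61 + 1/1.48 + 1/8.57) = 0.9006 Ω.
Node voltage V_A = V_CC · R_p/(R_s + R_p) = 20.4 × 0.2745 = 5.600 V.
Branch current I = V_A/R3 = 5.600/1.48 = 3.784 A.

I ≈ 3.78 A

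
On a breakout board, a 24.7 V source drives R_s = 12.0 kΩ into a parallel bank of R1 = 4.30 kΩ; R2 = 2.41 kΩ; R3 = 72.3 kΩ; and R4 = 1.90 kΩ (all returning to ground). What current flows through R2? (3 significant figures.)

I ≈ 0.672 mA

Combine the parallel branches: R_p = (1/4.30 + 1/2.41 + 1/72.3 + 1/1.90)⁻¹ = 0.8420 kΩ.
V_A by voltage divider: V_A = 24.7 × 0.8420/(12.0 + 0.8420) = 1.619 V.
I(R2) = V_A / R2 = 1.619/2.41 = 0.6720 mA.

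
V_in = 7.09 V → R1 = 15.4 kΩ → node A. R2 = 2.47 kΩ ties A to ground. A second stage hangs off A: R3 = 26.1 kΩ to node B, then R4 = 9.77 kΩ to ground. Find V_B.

V_B ≈ 0.252 V

The second stage (R3 + R4 = 35.87 kΩ) loads node A in parallel with R2.
Effective lower resistance at A: R2 ‖ 35.87 = 2.311 kΩ.
First divider: V_A = V_in · 2.311/(15.4 + 2.311) = 0.9251 V.
V_B = V_A × 0.2724 = 0.2520 V.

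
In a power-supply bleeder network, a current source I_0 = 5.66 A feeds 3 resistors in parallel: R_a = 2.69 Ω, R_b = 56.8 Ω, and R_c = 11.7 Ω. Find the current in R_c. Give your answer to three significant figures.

I ≈ 1.02 A

ΣG = 1/2.69 + 1/56.8 + 1/11.7 = 0.4748.
R_c takes the fraction G_k/ΣG = 0.08547/0.4748 = 0.1800, so I = 5.66 × 0.1800 = 1.019 A.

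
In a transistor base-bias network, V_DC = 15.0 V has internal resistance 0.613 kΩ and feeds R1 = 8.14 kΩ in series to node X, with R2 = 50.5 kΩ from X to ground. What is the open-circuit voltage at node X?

R1' = 0.613 + 8.14 = 8.753 kΩ (source resistance + R1).
Open-circuit (no load on X): V_th = V_DC · R2/(R1' + R2) = 15.0 × 50.5/(8.753 + 50.5) = 12.78 V.

V_th ≈ 12.8 V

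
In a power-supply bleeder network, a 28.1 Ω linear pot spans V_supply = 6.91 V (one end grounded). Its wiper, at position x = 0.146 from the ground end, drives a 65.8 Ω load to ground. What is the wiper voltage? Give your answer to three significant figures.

V_out ≈ 0.958 V

Split the track: R_lower = x·R_p = 4.103 Ω, R_upper = (1−x)·R_p = 24.00 Ω.
(x·R_p) ‖ R_L = 3.862 Ω.
Then V_out = V_supply · 3.862/(24.00 + 3.862) = 0.9579 V.
(Unloaded: V_out = x·V_supply = 1.01 V.)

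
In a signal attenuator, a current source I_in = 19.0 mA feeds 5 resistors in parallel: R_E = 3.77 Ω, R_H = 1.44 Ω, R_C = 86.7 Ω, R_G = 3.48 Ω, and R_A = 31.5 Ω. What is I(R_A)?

I ≈ 0.467 mA

Conductances: ΣG = 1/3.77 + 1/1.44 + 1/86.7 + 1/3.48 + 1/31.5 = 1.290 (1/Ω).
R_A takes the fraction G_k/ΣG = 0.03175/1.290 = 0.02460, so I = 19.0 × 0.02460 = 0.4675 mA.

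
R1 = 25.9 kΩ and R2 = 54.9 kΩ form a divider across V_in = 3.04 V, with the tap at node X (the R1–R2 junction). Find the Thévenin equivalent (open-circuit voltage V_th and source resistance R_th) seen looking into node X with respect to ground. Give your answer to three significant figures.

V_th is the unloaded tap voltage: V_in · R2/(R1+R2) = 3.04 × 0.6795 = 2.066 V.
With V_in suppressed (replaced by a short), R_th = R1 ‖ R2 = (25.90 × 54.9)/(25.90 + 54.9) = 17.60 kΩ.

V_th ≈ 2.07 V, R_th ≈ 17.6 kΩ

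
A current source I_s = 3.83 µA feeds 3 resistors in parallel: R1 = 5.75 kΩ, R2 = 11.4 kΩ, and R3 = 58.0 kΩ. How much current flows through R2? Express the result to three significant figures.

Conductances: ΣG = 1/5.75 + 1/11.4 + 1/58.0 = 0.2789 (1/kΩ).
R2 takes the fraction G_k/ΣG = 0.08772/0.2789 = 0.3145, so I = 3.83 × 0.3145 = 1.205 µA.

I ≈ 1.20 µA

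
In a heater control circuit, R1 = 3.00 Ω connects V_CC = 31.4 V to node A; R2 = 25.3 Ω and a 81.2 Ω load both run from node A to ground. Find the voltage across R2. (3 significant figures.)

First combine the lower leg with the load: R2 ‖ R_L = 19.29 Ω.
Voltage divider with the loaded lower leg: V_out = 31.4 × 19.29/(3.00 + 19.29) = 31.4 × 0.8654 = 27.17 V.
(Unloaded it would be 28.1 V; the load pulls it down.)

V_out ≈ 27.2 V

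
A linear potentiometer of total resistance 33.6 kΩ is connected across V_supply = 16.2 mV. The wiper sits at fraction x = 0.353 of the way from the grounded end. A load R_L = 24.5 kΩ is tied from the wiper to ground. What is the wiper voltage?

Split the track: R_lower = x·R_p = 11.86 kΩ, R_upper = (1−x)·R_p = 21.74 kΩ.
(x·R_p) ‖ R_L = 7.992 kΩ.
Then V_out = V_supply · 7.992/(21.74 + 7.992) = 4.355 mV.

V_out ≈ 4.35 mV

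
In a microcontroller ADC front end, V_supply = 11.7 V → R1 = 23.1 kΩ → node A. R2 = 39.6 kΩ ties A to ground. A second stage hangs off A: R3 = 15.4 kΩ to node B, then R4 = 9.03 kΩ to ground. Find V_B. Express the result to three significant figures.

V_B ≈ 1.71 V

The second stage (R3 + R4 = 24.43 kΩ) loads node A in parallel with R2.
Effective lower resistance at A: R2 ‖ 24.43 = 15.11 kΩ.
So V_A = 11.7 × 0.3954 = 4.627 V.
Then the unloaded second divider: V_B = V_A × R4/(R3+R4) = 4.627 × 0.3696 = 1.710 V.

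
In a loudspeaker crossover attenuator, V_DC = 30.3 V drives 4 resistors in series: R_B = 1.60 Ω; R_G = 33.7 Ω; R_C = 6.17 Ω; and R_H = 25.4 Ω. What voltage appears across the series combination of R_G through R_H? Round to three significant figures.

V ≈ 29.6 V

ΣR = 1.60 + 33.7 + 6.17 + 25.4 = 66.87 Ω.
R_{R_G..R_H} = 33.7 + 6.17 + 25.4 = 65.27 Ω.
Voltage divider: V = V_DC · (65.27 / 66.87) = 30.3 × 0.9761 = 29.58 V.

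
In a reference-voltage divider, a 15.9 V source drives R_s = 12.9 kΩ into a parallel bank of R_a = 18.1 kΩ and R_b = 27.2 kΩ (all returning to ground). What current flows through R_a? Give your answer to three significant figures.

I ≈ 0.402 mA

Parallel bank: R_p = 1/(1/18.1 + 1/27.2) = 10.87 kΩ.
V_A = 15.9 × 10.87/23.77 = 7.270 V.
Branch current I = V_A/R_a = 7.270/18.1 = 0.4017 mA.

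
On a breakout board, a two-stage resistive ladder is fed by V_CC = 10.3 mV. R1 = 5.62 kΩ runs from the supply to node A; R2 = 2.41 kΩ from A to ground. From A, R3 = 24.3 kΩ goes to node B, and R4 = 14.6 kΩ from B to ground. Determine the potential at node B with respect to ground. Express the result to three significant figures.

The second stage (R3 + R4 = 38.90 kΩ) loads node A in parallel with R2.
Effective lower resistance at A: R2 ‖ 38.90 = 2.269 kΩ.
First divider: V_A = V_CC · 2.269/(5.62 + 2.269) = 2.963 mV.
Then the unloaded second divider: V_B = V_A × R4/(R3+R4) = 2.963 × 0.3753 = 1.112 mV.

V_B ≈ 1.11 mV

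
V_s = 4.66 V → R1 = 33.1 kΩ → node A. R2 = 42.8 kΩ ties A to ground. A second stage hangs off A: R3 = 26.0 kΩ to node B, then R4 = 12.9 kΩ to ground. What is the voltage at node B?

V_B ≈ 0.589 V

Node A sees R2 in parallel with the series input of stage 2, R3 + R4 = 38.90 kΩ.
R2 ‖ (R3+R4) = 20.38 kΩ.
V_A = 4.66 × 20.38/(33.1 + 20.38) = 1.776 V.
Stage 2 is unloaded, so V_B = V_A · R4/(R3+R4) = 1.776 × 12.9/38.90 = 0.5889 V.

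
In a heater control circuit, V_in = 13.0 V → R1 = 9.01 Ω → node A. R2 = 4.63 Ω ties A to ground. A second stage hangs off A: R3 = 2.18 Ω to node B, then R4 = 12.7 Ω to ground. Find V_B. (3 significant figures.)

V_B ≈ 3.12 V

Node A sees R2 in parallel with the series input of stage 2, R3 + R4 = 14.88 Ω.
Effective lower resistance at A: R2 ‖ 14.88 = 3.531 Ω.
V_A = 13.0 × 3.531/(9.01 + 3.531) = 3.660 V.
V_B = V_A × 0.8535 = 3.124 V.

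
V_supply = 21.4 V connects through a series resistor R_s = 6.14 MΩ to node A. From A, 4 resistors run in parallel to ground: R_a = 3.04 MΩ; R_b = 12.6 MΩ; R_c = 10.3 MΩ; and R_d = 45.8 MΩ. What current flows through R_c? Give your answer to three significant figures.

I ≈ 0.490 µA

Parallel bank: R_p = 1/(1/3.04 + 1/12.6 + 1/10.3 + 1/45.8) = 1.897 MΩ.
V_A by voltage divider: V_A = 21.4 × 1.897/(6.14 + 1.897) = 5.050 V.
I(R_c) = V_A / R_c = 5.050/10.3 = 0.4903 µA.
(Check via current divider: I_total = 2.663 µA; share G_k/ΣG = 0.1841 → same result.)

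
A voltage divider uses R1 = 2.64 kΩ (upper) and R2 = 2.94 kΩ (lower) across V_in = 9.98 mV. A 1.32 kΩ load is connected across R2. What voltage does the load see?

V_out ≈ 2.56 mV

First combine the lower leg with the load: R2 ‖ R_L = 0.9110 kΩ.
Voltage divider with the loaded lower leg: V_out = 9.98 × 0.9110/(2.64 + 0.9110) = 9.98 × 0.2565 = 2.560 mV.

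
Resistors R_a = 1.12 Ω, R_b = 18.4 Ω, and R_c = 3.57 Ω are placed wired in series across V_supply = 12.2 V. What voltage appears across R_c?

ΣR = 1.12 + 18.4 + 3.57 = 23.09 Ω.
Voltage divider: V = V_supply · (3.570 / 23.09) = 12.2 × 0.1546 = 1.886 V.

V ≈ 1.89 V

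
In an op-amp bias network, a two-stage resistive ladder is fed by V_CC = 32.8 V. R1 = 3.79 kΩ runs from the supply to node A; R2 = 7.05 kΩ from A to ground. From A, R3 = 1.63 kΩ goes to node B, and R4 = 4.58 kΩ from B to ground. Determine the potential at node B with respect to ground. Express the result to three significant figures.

V_B ≈ 11.3 V

The second stage (R3 + R4 = 6.210 kΩ) loads node A in parallel with R2.
R2 ‖ (R3+R4) = 3.302 kΩ.
First divider: V_A = V_CC · 3.302/(3.79 + 3.302) = 15.27 V.
Stage 2 is unloaded, so V_B = V_A · R4/(R3+R4) = 15.27 × 4.58/6.210 = 11.26 V.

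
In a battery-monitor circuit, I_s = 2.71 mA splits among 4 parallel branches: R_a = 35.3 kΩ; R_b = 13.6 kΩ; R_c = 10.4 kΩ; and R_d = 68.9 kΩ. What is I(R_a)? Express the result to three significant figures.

I ≈ 0.361 mA

ΣG = 1/35.3 + 1/13.6 + 1/10.4 + 1/68.9 = 0.2125.
By the current-divider rule, I = I_s · G_k/ΣG = 2.71 × 0.1333 = 0.3612 mA.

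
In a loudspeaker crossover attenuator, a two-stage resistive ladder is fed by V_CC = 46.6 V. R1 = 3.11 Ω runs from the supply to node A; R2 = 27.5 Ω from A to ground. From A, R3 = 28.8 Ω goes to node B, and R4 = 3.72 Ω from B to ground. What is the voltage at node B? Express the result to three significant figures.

Looking into the second stage from A: R3 + R4 = 32.52 Ω appears in parallel with R2.
Effective lower resistance at A: R2 ‖ 32.52 = 14.90 Ω.
V_A = 46.6 × 14.90/(3.11 + 14.90) = 38.55 V.
Stage 2 is unloaded, so V_B = V_A · R4/(R3+R4) = 38.55 × 3.72/32.52 = 4.410 V.

V_B ≈ 4.41 V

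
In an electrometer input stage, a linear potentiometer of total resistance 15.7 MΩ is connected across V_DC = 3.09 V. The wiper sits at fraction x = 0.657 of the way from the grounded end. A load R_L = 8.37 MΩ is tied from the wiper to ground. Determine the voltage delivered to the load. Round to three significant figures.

The pot divides into 5.385 MΩ above the wiper and 10.31 MΩ below.
Lower segment in parallel with the load: 10.31 ‖ 8.37 = 4.621 MΩ.
Loaded-divider output: V_out = 3.09 × 0.4618 = 1.427 V.

V_out ≈ 1.43 V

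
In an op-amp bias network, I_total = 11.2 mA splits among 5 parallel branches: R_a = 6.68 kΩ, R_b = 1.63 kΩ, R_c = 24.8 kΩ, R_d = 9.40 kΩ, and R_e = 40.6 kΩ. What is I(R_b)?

I ≈ 7.35 mA

Total conductance ΣG = 1/6.68 + 1/1.63 + 1/24.8 + 1/9.40 + 1/40.6 = 0.9345 (units of 1/kΩ).
Current divider: I(R_b) = I_total · G_k/ΣG = 11.2 × (0.6135/0.9345) = 11.2 × 0.6565 = 7.353 mA.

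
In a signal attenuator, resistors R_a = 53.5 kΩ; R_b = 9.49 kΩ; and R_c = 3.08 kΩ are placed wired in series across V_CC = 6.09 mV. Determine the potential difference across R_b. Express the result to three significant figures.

V ≈ 0.875 mV

ΣR = 53.5 + 9.49 + 3.08 = 66.07 kΩ.
By the voltage-divider rule, V = 6.09 × 9.490/66.07 = 0.8747 mV.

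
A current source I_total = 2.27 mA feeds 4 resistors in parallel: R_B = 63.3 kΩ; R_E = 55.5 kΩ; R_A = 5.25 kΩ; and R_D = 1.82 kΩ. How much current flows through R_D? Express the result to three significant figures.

ΣG = 1/63.3 + 1/55.5 + 1/5.25 + 1/1.82 = 0.7737.
R_D takes the fraction G_k/ΣG = 0.5495/0.7737 = 0.7101, so I = 2.27 × 0.7101 = 1.612 mA.

I ≈ 1.61 mA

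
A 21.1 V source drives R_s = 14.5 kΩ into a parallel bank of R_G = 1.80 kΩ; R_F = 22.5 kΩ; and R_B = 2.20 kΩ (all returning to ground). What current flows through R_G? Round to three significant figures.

I ≈ 0.720 mA

Parallel bank: R_p = 1/(1/1.80 + 1/22.5 + 1/2.20) = 0.9483 kΩ.
V_A = 21.1 × 0.9483/15.45 = 1.295 V.
Branch current I = V_A/R_G = 1.295/1.80 = 0.7196 mA.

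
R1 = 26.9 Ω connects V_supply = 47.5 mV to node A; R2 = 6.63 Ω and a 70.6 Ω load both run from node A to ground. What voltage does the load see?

V_out ≈ 8.73 mV

R2 ‖ R_L = (6.63 × 70.6)/(6.63 + 70.6) = 6.061 Ω.
Then V_out = V_supply · R2'/(R1 + R2') = 47.5 × 6.061/32.96 = 8.734 mV.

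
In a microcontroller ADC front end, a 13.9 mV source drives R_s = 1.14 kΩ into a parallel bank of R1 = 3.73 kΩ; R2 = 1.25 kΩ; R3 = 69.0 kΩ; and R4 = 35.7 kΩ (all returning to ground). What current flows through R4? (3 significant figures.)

Combine the parallel branches: R_p = (1/3.73 + 1/1.25 + 1/69.0 + 1/35.7)⁻¹ = 0.9004 kΩ.
V_A = 13.9 × 0.9004/2.040 = 6.134 mV.
Branch current I = V_A/R4 = 6.134/35.7 = 0.1718 µA.

I ≈ 0.172 µA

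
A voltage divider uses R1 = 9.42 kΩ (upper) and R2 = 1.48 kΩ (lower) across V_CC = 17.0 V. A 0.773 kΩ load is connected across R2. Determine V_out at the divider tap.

V_out ≈ 0.870 V

First combine the lower leg with the load: R2 ‖ R_L = 0.5078 kΩ.
Then V_out = V_CC · R2'/(R1 + R2') = 17.0 × 0.5078/9.928 = 0.8695 V.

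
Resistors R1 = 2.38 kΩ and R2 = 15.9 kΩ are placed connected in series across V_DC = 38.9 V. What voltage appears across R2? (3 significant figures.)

V ≈ 33.8 V

Series total: ΣR = 2.38 + 15.9 = 18.28 kΩ.
V = V_DC · R/ΣR = 38.9 × 0.8698 = 33.84 V.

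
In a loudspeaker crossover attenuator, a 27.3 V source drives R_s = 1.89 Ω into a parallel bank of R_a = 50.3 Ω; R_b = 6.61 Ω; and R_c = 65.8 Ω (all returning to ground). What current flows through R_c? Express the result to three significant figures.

Equivalent of the parallel group: R_p = 5.366 Ω.
Node voltage V_A = V_s · R_p/(R_s + R_p) = 27.3 × 0.7395 = 20.19 V.
I(R_c) = V_A / R_c = 20.19/65.8 = 0.3068 A.

I ≈ 0.307 A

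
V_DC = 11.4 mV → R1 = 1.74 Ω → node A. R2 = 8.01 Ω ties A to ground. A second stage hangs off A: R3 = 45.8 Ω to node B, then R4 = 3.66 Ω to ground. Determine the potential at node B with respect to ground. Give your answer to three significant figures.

Node A sees R2 in parallel with the series input of stage 2, R3 + R4 = 49.46 Ω.
R2 ‖ (R3+R4) = 6.894 Ω.
V_A = 11.4 × 6.894/(1.74 + 6.894) = 9.102 mV.
Then the unloaded second divider: V_B = V_A × R4/(R3+R4) = 9.102 × 0.07400 = 0.6736 mV.

V_B ≈ 0.674 mV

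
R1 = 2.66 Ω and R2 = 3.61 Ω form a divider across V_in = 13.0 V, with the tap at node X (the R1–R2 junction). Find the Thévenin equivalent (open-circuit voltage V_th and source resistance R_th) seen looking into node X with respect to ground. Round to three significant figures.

V_th ≈ 7.48 V, R_th ≈ 1.53 Ω

Open-circuit (no load on X): V_th = V_in · R2/(R1 + R2) = 13.0 × 3.61/(2.660 + 3.61) = 7.485 V.
With V_in suppressed (replaced by a short), R_th = R1 ‖ R2 = (2.660 × 3.61)/(2.660 + 3.61) = 1.532 Ω.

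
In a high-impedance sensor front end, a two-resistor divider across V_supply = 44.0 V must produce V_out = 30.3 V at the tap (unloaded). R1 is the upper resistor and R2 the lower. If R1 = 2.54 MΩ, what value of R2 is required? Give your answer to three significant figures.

R2 ≈ 5.62 MΩ

Required fraction k = V_out/V_supply = 0.6886.
So R2 = R1 · V_out/(V_supply − V_out) = 2.54 × 30.3/(44.0 − 30.3) = 2.54 × 2.212 = 5.618 MΩ.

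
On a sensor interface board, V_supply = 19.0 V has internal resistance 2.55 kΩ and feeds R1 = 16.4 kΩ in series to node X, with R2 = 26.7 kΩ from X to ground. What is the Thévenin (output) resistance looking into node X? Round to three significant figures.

R_th ≈ 11.1 kΩ

R1' = 2.55 + 16.4 = 18.95 kΩ (source resistance + R1).
With V_supply suppressed (replaced by a short), R_th = R1' ‖ R2 = (18.95 × 26.7)/(18.95 + 26.7) = 11.08 kΩ.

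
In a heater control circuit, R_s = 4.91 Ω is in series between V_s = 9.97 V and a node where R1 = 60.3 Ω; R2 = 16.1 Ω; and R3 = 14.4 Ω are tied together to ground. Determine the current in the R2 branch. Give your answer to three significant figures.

Combine the parallel branches: R_p = (1/60.3 + 1/16.1 + 1/14.4)⁻¹ = 6.750 Ω.
V_A by voltage divider: V_A = 9.97 × 6.750/(4.91 + 6.750) = 5.772 V.
Branch current I = V_A/R2 = 5.772/16.1 = 0.3585 A.

I ≈ 0.358 A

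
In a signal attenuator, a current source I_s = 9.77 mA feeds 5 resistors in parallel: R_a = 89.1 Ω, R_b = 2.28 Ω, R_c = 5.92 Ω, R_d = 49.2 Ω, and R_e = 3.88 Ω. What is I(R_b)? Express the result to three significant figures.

ΣG = 1/89.1 + 1/2.28 + 1/5.92 + 1/49.2 + 1/3.88 = 0.8968.
R_b takes the fraction G_k/ΣG = 0.4386/0.8968 = 0.4891, so I = 9.77 × 0.4891 = 4.778 mA.

I ≈ 4.78 mA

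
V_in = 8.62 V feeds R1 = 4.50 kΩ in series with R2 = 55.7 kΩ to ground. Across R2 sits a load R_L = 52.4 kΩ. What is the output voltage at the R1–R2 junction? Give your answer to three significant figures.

V_out ≈ 7.39 V

R2 ‖ R_L = (55.7 × 52.4)/(55.7 + 52.4) = 27.00 kΩ.
Then V_out = V_in · R2'/(R1 + R2') = 8.62 × 27.00/31.50 = 7.389 V.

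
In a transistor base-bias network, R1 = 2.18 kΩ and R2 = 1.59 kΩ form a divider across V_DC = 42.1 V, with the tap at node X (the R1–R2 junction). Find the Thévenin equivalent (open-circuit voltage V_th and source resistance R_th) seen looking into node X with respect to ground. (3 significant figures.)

V_th is the unloaded tap voltage: V_DC · R2/(R1+R2) = 42.1 × 0.4218 = 17.76 V.
Looking into X with the source shorted: R_th = R1·R2/(R1+R2) = 2.180 × 1.59/3.770 = 0.9194 kΩ.

V_th ≈ 17.8 V, R_th ≈ 0.919 kΩ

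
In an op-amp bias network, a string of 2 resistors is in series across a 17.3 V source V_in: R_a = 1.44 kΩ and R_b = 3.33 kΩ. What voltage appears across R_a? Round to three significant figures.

Series total: ΣR = 1.44 + 3.33 = 4.770 kΩ.
By the voltage-divider rule, V = 17.3 × 1.440/4.770 = 5.223 V.

V ≈ 5.22 V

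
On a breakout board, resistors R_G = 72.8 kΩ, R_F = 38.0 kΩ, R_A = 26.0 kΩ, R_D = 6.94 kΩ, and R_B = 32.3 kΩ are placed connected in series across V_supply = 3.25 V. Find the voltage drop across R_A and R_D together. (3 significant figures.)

V ≈ 0.608 V

Total series resistance ΣR = 72.8 + 38.0 + 26.0 + 6.94 + 32.3 = 176.0 kΩ.
R_{R_A..R_D} = 26.0 + 6.94 = 32.94 kΩ.
By the voltage-divider rule, V = 3.25 × 32.94/176.0 = 0.6081 V.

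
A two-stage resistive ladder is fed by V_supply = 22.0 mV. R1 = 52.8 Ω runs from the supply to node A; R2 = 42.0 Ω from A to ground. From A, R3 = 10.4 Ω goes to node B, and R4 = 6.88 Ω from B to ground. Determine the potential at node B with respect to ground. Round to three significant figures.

V_B ≈ 1.65 mV

Looking into the second stage from A: R3 + R4 = 17.28 Ω appears in parallel with R2.
R2 ‖ (R3+R4) = 12.24 Ω.
So V_A = 22.0 × 0.1882 = 4.141 mV.
V_B = V_A × 0.3981 = 1.649 mV.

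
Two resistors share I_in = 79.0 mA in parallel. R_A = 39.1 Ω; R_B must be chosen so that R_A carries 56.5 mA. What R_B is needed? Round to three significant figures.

R_B ≈ 98.2 Ω

Two-branch current divider: I_A = I_in · R_B/(R_A + R_B).
With f = 0.7152, R_B = R_A · f/(1−f) = 39.1 × 2.511 = 98.18 Ω.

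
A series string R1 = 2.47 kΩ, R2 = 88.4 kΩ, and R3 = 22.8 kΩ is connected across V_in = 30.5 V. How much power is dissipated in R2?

P ≈ 6.36 mW

The common current is I = 30.5/113.7 = 0.2683 mA.
V(R2) = I·R = 23.72 V; P = V·I = 23.72 × 0.2683 = 6.364 mW.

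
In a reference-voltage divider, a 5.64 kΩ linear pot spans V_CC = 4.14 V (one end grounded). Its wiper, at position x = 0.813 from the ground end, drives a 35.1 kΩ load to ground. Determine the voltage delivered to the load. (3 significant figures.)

Lower segment x·R_p = 4.585 kΩ; upper segment (1−x)·R_p = 1.055 kΩ.
R_L loads the lower segment: effective lower R = 4.056 kΩ.
Loaded-divider output: V_out = 4.14 × 0.7936 = 3.286 V.

V_out ≈ 3.29 V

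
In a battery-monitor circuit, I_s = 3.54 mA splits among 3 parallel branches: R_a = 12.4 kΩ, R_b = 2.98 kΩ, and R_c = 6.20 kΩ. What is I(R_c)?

Conductances: ΣG = 1/12.4 + 1/2.98 + 1/6.20 = 0.5775 (1/kΩ).
By the current-divider rule, I = I_s · G_k/ΣG = 3.54 × 0.2793 = 0.9887 mA.

I ≈ 0.989 mA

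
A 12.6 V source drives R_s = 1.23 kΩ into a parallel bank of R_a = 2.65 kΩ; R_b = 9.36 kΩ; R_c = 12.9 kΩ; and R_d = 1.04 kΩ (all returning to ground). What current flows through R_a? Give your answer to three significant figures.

Combine the parallel branches: R_p = (1/2.65 + 1/9.36 + 1/12.9 + 1/1.04)⁻¹ = 0.6565 kΩ.
V_A = 12.6 × 0.6565/1.886 = 4.385 V.
I(R_a) = V_A / R_a = 4.385/2.65 = 1.655 mA.

I ≈ 1.65 mA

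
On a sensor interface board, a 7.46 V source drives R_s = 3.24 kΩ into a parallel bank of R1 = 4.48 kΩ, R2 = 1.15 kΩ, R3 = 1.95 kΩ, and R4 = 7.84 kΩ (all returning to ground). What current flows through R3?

I ≈ 0.578 mA

Equivalent of the parallel group: R_p = 0.5770 kΩ.
Node voltage V_A = V_DC · R_p/(R_s + R_p) = 7.46 × 0.1512 = 1.128 V.
Branch current I = V_A/R3 = 1.128/1.95 = 0.5783 mA.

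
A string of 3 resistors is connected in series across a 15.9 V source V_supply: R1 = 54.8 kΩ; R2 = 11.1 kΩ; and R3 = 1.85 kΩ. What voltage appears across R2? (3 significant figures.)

V ≈ 2.61 V

Series total: ΣR = 54.8 + 11.1 + 1.85 = 67.75 kΩ.
V = V_supply · R/ΣR = 15.9 × 0.1638 = 2.605 V.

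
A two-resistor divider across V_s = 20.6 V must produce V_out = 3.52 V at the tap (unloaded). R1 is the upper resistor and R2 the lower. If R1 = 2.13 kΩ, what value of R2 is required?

V_out/V_s = R2/(R1+R2) = 0.1709.
Rearranging, R2 = R1·k/(1−k) = 2.13 × 0.2061 = 0.4390 kΩ.

R2 ≈ 0.439 kΩ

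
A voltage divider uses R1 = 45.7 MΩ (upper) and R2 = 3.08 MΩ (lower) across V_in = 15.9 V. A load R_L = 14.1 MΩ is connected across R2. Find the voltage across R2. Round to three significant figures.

V_out ≈ 0.833 V

The load sits in parallel with R2, giving an effective lower resistance R2' = R2·R_L/(R2+R_L) = 2.528 MΩ.
Voltage divider with the loaded lower leg: V_out = 15.9 × 2.528/(45.7 + 2.528) = 15.9 × 0.05241 = 0.8334 V.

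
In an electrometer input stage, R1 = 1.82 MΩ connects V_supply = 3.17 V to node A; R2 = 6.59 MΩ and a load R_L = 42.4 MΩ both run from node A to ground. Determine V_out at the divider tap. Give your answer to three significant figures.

The load sits in parallel with R2, giving an effective lower resistance R2' = R2·R_L/(R2+R_L) = 5.704 MΩ.
Now apply the divider: V_out = 3.17 × 0.7581 = 2.403 V.

V_out ≈ 2.40 V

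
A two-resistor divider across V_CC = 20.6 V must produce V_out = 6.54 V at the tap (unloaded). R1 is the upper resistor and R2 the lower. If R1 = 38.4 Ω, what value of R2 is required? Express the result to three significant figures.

R2 ≈ 17.9 Ω

V_out/V_CC = R2/(R1+R2) = 0.3175.
Rearranging, R2 = R1·k/(1−k) = 38.4 × 0.4651 = 17.86 Ω.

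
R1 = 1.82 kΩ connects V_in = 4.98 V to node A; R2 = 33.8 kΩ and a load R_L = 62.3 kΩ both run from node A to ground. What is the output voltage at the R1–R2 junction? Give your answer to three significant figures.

V_out ≈ 4.60 V

R2 ‖ R_L = (33.8 × 62.3)/(33.8 + 62.3) = 21.91 kΩ.
Then V_out = V_in · R2'/(R1 + R2') = 4.98 × 21.91/23.73 = 4.598 V.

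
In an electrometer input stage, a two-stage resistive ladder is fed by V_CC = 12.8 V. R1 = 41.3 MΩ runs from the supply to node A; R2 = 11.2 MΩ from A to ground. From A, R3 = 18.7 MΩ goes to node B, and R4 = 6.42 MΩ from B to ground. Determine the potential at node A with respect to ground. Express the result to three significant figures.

V_A ≈ 2.02 V

The second stage (R3 + R4 = 25.12 MΩ) loads node A in parallel with R2.
Effective lower resistance at A: R2 ‖ 25.12 = 7.746 MΩ.
V_A = 12.8 × 7.746/(41.3 + 7.746) = 2.022 V.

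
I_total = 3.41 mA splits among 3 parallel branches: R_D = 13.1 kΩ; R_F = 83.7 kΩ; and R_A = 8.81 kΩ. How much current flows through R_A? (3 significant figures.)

I ≈ 1.92 mA

ΣG = 1/13.1 + 1/83.7 + 1/8.81 = 0.2018.
R_A takes the fraction G_k/ΣG = 0.1135/0.2018 = 0.5625, so I = 3.41 × 0.5625 = 1.918 mA.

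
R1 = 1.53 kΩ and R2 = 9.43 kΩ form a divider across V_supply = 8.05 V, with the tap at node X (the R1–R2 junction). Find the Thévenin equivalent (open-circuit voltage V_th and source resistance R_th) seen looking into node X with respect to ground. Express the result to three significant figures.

V_th is the unloaded tap voltage: V_supply · R2/(R1+R2) = 8.05 × 0.8604 = 6.926 V.
Looking into X with the source shorted: R_th = R1·R2/(R1+R2) = 1.530 × 9.43/10.96 = 1.316 kΩ.

V_th ≈ 6.93 V, R_th ≈ 1.32 kΩ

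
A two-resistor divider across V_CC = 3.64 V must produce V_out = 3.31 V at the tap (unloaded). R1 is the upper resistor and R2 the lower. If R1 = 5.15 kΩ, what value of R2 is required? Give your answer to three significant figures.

Required fraction k = V_out/V_CC = 0.9093.
R2 = R1 · 0.9093/(1 − 0.9093) = 51.66 kΩ.

R2 ≈ 51.7 kΩ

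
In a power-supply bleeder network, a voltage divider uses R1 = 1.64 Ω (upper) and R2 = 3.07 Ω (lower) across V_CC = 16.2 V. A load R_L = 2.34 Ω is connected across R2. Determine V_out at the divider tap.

The load sits in parallel with R2, giving an effective lower resistance R2' = R2·R_L/(R2+R_L) = 1.328 Ω.
Then V_out = V_CC · R2'/(R1 + R2') = 16.2 × 1.328/2.968 = 7.248 V.
(Unloaded it would be 10.6 V; the load pulls it down.)

V_out ≈ 7.25 V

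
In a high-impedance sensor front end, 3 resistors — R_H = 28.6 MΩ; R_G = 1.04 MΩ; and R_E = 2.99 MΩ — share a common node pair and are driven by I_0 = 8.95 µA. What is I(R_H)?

ΣG = 1/28.6 + 1/1.04 + 1/2.99 = 1.331.
Current divider: I(R_H) = I_0 · G_k/ΣG = 8.95 × (0.03497/1.331) = 8.95 × 0.02627 = 0.2351 µA.

I ≈ 0.235 µA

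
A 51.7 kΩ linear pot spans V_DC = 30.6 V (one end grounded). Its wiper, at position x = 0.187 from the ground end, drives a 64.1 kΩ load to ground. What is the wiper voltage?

V_out ≈ 5.10 V

Split the track: R_lower = x·R_p = 9.668 kΩ, R_upper = (1−x)·R_p = 42.03 kΩ.
(x·R_p) ‖ R_L = 8.401 kΩ.
Loaded-divider output: V_out = 30.6 × 0.1666 = 5.097 V.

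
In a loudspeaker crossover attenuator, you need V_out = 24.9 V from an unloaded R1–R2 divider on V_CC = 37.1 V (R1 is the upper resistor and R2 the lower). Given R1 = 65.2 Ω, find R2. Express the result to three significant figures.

R2 ≈ 133 Ω

Required fraction k = V_out/V_CC = 0.6712.
Rearranging, R2 = R1·k/(1−k) = 65.2 × 2.041 = 133.1 Ω.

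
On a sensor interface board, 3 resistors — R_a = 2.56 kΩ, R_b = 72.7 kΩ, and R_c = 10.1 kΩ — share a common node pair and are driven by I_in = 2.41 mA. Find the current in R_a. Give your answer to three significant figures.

ΣG = 1/2.56 + 1/72.7 + 1/10.1 = 0.5034.
R_a takes the fraction G_k/ΣG = 0.3906/0.5034 = 0.7760, so I = 2.41 × 0.7760 = 1.870 mA.

I ≈ 1.87 mA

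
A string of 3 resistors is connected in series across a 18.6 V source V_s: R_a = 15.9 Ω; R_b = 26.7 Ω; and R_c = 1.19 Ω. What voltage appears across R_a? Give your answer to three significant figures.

V ≈ 6.75 V

ΣR = 15.9 + 26.7 + 1.19 = 43.79 Ω.
V = V_s · R/ΣR = 18.6 × 0.3631 = 6.754 V.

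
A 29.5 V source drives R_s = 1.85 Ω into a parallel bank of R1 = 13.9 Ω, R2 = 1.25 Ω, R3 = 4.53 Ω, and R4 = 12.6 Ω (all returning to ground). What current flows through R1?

I ≈ 0.670 A

Parallel bank: R_p = 1/(1/13.9 + 1/1.25 + 1/4.53 + 1/12.6) = 0.8532 Ω.
Node voltage V_A = V_in · R_p/(R_s + R_p) = 29.5 × 0.3156 = 9.311 V.
Branch current I = V_A/R1 = 9.311/13.9 = 0.6699 A.
(Equivalently: I_total = 10.91 A, then current-divider fraction G_k/ΣG = 0.06138.)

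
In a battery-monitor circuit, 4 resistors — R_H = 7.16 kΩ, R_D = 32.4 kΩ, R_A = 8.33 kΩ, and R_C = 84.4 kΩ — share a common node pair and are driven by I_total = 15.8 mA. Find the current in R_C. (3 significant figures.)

ΣG = 1/7.16 + 1/32.4 + 1/8.33 + 1/84.4 = 0.3024.
R_C takes the fraction G_k/ΣG = 0.01185/0.3024 = 0.03918, so I = 15.8 × 0.03918 = 0.6190 mA.

I ≈ 0.619 mA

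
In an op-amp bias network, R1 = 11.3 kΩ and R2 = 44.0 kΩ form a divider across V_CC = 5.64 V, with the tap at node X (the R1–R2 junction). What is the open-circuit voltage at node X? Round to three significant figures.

With X open, the divider is unloaded: V_th = 5.64 × 44.0/55.30 = 4.488 V.

V_th ≈ 4.49 V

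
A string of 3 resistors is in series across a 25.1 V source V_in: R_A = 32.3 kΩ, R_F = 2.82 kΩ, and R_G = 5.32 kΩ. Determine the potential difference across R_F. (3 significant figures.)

Total series resistance ΣR = 32.3 + 2.82 + 5.32 = 40.44 kΩ.
V = V_in · R/ΣR = 25.1 × 0.06973 = 1.750 V.

V ≈ 1.75 V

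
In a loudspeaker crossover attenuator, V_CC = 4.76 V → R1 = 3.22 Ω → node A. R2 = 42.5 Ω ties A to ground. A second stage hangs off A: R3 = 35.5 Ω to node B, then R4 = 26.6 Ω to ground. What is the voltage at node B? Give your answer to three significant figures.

Looking into the second stage from A: R3 + R4 = 62.10 Ω appears in parallel with R2.
R2 ‖ (R3+R4) = 25.23 Ω.
V_A = 4.76 × 25.23/(3.22 + 25.23) = 4.221 V.
Stage 2 is unloaded, so V_B = V_A · R4/(R3+R4) = 4.221 × 26.6/62.10 = 1.808 V.

V_B ≈ 1.81 V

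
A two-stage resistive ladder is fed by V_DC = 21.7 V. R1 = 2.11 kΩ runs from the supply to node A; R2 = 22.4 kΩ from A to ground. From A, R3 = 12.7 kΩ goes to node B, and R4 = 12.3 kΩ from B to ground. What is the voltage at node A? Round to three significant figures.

Looking into the second stage from A: R3 + R4 = 25.00 kΩ appears in parallel with R2.
R2 ‖ (R3+R4) = 11.81 kΩ.
V_A = 21.7 × 11.81/(2.11 + 11.81) = 18.41 V.

V_A ≈ 18.4 V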